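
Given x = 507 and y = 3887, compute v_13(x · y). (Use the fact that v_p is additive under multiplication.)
v_13(1970709) = 4

v_p(x) = 2 (factor: 507 = 13^2 · 3); v_p(y) = 2 (factor: 3887 = 13^2 · 23). Additivity: v_p(xy) = v_p(x) + v_p(y) = 2 + 2 = 4. (Direct check: xy = 1970709 = 13^4 · (69).)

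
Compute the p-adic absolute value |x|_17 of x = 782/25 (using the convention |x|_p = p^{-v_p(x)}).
|782/25|_17 = 1/17

Step 1 — compute v_17(x) by factoring powers of 17 out of the numerator and denominator: v_17(782/25) = 1. Step 2 — apply |x|_p = p^{-v_p(x)} = 17^{-1} = 1/17.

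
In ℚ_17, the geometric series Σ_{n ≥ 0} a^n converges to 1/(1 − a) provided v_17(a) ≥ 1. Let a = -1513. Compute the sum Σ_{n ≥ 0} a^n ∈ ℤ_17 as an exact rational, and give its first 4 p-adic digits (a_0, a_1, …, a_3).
Σ a^n = 1/(1 − a) = 1/1514;  first 4 digits = (1, 13, 10, 10)

v_17(a) = 1 ≥ 1, so the series converges in ℤ_17 to 1/(1 − a) = 1/(1 − (-1513)) = 1/1514. Expand this rational in ℤ_17: compute digits iteratively via d_i = x_i mod 17, x_{i+1} = (x_i − d_i)/17. The first 4 digits are (1, 13, 10, 10).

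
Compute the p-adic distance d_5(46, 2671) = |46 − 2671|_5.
d_5(46, 2671) = 1/125

Step 1 — x − y = 46 − 2671 = -2625. Step 2 — v_5(-2625) = 3 (factor: -2625 = −(5^3 · 21); the sign does not affect v_p). Step 3 — |x − y|_5 = 5^{-3} = 1/125.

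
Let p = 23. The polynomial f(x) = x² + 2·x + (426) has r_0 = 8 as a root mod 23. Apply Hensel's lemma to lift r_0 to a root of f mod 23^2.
r_1 = 215 (mod 529)

Hensel: r_{i+1} = r_i − f(r_i)·(f′(r_i))^{-1} mod 23^{i+2}, f′(x) = 2x + 2. Iterate:
  r_0 = 8 (mod 23)
  r_1 = 215 (mod 529)
Final: r = 215 satisfies f(r) ≡ 0 mod 23^2.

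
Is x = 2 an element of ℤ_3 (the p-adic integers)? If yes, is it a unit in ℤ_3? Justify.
x ∈ ℤ_3^× (unit); v_3(x) = 0

ℤ_3 = {x ∈ ℚ_3 : v_3(x) ≥ 0} and ℤ_3^× = {x ∈ ℤ_3 : v_3(x) = 0}. Here v_3(2) = v_3(num) − v_3(den) = 0; compare against these criteria.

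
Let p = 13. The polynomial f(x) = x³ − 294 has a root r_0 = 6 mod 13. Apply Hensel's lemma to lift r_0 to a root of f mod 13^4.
r_3 = 4673 (mod 28561)

Hensel: r_{i+1} = r_i − f(r_i)/f′(r_i) mod 13^{i+2}, where f′(x) = 3x². Iterate:
  r_0 = 6 (mod 13)
  r_1 = 110 (mod 169)
  r_2 = 279 (mod 2197)
  r_3 = 4673 (mod 28561)
Final: r = 4673 with f(r) ≡ 0 mod 13^4.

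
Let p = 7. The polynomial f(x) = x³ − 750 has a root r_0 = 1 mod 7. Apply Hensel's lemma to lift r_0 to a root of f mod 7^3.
r_2 = 267 (mod 343)

Hensel: r_{i+1} = r_i − f(r_i)/f′(r_i) mod 7^{i+2}, where f′(x) = 3x². Iterate:
  r_0 = 1 (mod 7)
  r_1 = 22 (mod 49)
  r_2 = 267 (mod 343)
Final: r = 267 with f(r) ≡ 0 mod 7^3.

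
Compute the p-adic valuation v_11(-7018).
v_11(-7018) = 2

v_11(n) is the largest exponent k such that 11^k divides n. Factor out: -7018 = -11^2 · 58. (Sign doesn't affect v_p.) So v_11(-7018) = 2.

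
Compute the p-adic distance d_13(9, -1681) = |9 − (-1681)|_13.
d_13(9, -1681) = 1/169

Step 1 — x − y = 9 − (-1681) = 1690. Step 2 — v_13(1690) = 2 (factor: 1690 = (13^2 · 10); the sign does not affect v_p). Step 3 — |x − y|_13 = 13^{-2} = 1/169.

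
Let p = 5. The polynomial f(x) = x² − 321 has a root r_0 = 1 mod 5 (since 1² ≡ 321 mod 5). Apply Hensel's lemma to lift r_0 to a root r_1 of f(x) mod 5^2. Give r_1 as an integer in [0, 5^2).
r_1 = 11 (mod 25)

Hensel's recurrence: r_{i+1} = r_i − f(r_i)·(f′(r_i))^{-1} mod 5^{i+2}, with f′(x) = 2x. Iterate:
  r_0 = 1 (mod 5)
  r_1 = 11 (mod 25)
Final: r_1 = 11, and one checks f(r_1) ≡ 0 mod 5^2.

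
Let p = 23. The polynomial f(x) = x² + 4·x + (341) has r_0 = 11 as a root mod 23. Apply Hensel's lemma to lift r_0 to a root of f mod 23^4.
r_3 = 39870 (mod 279841)

Hensel: r_{i+1} = r_i − f(r_i)·(f′(r_i))^{-1} mod 23^{i+2}, f′(x) = 2x + 4. Iterate:
  r_0 = 11 (mod 23)
  r_1 = 195 (mod 529)
  r_2 = 3369 (mod 12167)
  r_3 = 39870 (mod 279841)
Final: r = 39870 satisfies f(r) ≡ 0 mod 23^4.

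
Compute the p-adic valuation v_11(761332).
v_11(761332) = 4

v_11(n) is the largest exponent k such that 11^k divides n. Factor out: 761332 = 11^4 · 52. (Sign doesn't affect v_p.) So v_11(761332) = 4.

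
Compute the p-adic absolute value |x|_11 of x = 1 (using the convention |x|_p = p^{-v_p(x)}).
|1|_11 = 1

Step 1 — compute v_11(x) by factoring powers of 11 out of the numerator and denominator: v_11(1) = 0. Step 2 — apply |x|_p = p^{-v_p(x)} = 11^{0} = 1.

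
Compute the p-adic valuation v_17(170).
v_17(170) = 1

v_17(n) is the largest exponent k such that 17^k divides n. Factor out: 170 = 17^1 · 10. (Sign doesn't affect v_p.) So v_17(170) = 1.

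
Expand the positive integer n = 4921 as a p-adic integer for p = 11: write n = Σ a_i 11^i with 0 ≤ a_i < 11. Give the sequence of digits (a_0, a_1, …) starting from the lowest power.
(a_0, a_1, …) = (4, 7, 7, 3)

Repeated division by 11 gives the digits low-to-high: 4921 = 4 + 7·11^1 + 7·11^2 + 3·11^3. Digit sequence: (4, 7, 7, 3).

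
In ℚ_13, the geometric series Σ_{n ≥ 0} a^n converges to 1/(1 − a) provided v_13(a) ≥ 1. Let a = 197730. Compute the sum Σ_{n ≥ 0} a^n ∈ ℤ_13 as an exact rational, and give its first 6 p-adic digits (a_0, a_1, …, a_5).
Σ a^n = 1/(1 − a) = -1/197729;  first 6 digits = (1, 0, 0, 12, 6, 0)

v_13(a) = 3 ≥ 1, so the series converges in ℤ_13 to 1/(1 − a) = 1/(1 − 197730) = -1/197729. Expand this rational in ℤ_13: compute digits iteratively via d_i = x_i mod 13, x_{i+1} = (x_i − d_i)/13. The first 6 digits are (1, 0, 0, 12, 6, 0).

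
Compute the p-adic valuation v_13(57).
v_13(57) = 0

v_13(n) is the largest exponent k such that 13^k divides n. Factor out: 57 = 13^0 · 57. (Sign doesn't affect v_p.) So v_13(57) = 0.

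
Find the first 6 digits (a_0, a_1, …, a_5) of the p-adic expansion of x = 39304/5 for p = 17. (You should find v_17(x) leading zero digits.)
(a_0, …, a_5) = (0, 0, 0, 5, 10, 13)

v_17(39304/5) = 3, so a_0 = ... = a_2 = 0. Factor out: x = 17^3 · u with u = 8/5 a unit in ℤ_17. Expand u iteratively via a_{v+i} = u_i mod 17, u_{i+1} = (u_i − a_{v+i})/17:
  u_0 = 8/5;  a_3 = 5;  u_1 = (u_0 − 5)/17 = -1/5
  u_1 = -1/5;  a_4 = 10;  u_2 = (u_1 − 10)/17 = -3/5
  u_2 = -3/5;  a_5 = 13;  u_3 = (u_2 − 13)/17 = -4/5
Digits: (0, 0, 0, 5, 10, 13).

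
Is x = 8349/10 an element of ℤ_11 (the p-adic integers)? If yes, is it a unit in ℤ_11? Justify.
x ∈ ℤ_11 but not a unit; v_11(x) = 2 > 0

ℤ_11 = {x ∈ ℚ_11 : v_11(x) ≥ 0} and ℤ_11^× = {x ∈ ℤ_11 : v_11(x) = 0}. Here v_11(8349/10) = v_11(num) − v_11(den) = 2; compare against these criteria.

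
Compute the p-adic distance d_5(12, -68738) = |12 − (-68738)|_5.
d_5(12, -68738) = 1/3125

Step 1 — x − y = 12 − (-68738) = 68750. Step 2 — v_5(68750) = 5 (factor: 68750 = (5^5 · 22); the sign does not affect v_p). Step 3 — |x − y|_5 = 5^{-5} = 1/3125.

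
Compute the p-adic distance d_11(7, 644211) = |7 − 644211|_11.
d_11(7, 644211) = 1/161051

Step 1 — x − y = 7 − 644211 = -644204. Step 2 — v_11(-644204) = 5 (factor: -644204 = −(11^5 · 4); the sign does not affect v_p). Step 3 — |x − y|_11 = 11^{-5} = 1/161051.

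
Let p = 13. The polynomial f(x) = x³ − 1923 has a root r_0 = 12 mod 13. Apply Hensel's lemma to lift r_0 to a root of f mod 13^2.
r_1 = 77 (mod 169)

Hensel: r_{i+1} = r_i − f(r_i)/f′(r_i) mod 13^{i+2}, where f′(x) = 3x². Iterate:
  r_0 = 12 (mod 13)
  r_1 = 77 (mod 169)
Final: r = 77 with f(r) ≡ 0 mod 13^2.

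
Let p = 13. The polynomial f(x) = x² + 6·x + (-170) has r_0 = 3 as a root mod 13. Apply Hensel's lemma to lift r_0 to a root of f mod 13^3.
r_2 = 874 (mod 2197)

Hensel: r_{i+1} = r_i − f(r_i)·(f′(r_i))^{-1} mod 13^{i+2}, f′(x) = 2x + 6. Iterate:
  r_0 = 3 (mod 13)
  r_1 = 29 (mod 169)
  r_2 = 874 (mod 2197)
Final: r = 874 satisfies f(r) ≡ 0 mod 13^3.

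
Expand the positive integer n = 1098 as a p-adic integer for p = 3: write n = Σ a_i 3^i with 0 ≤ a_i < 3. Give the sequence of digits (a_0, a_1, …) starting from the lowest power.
(a_0, a_1, …) = (0, 0, 2, 1, 1, 1, 1)

Repeated division by 3 gives the digits low-to-high: 1098 = 2·3^2 + 1·3^3 + 1·3^4 + 1·3^5 + 1·3^6. Digit sequence: (0, 0, 2, 1, 1, 1, 1).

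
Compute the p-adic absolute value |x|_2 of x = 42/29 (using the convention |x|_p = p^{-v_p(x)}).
|42/29|_2 = 1/2

Step 1 — compute v_2(x) by factoring powers of 2 out of the numerator and denominator: v_2(42/29) = 1. Step 2 — apply |x|_p = p^{-v_p(x)} = 2^{-1} = 1/2.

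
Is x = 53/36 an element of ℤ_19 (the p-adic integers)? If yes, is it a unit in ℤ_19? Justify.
x ∈ ℤ_19^× (unit); v_19(x) = 0

ℤ_19 = {x ∈ ℚ_19 : v_19(x) ≥ 0} and ℤ_19^× = {x ∈ ℤ_19 : v_19(x) = 0}. Here v_19(53/36) = v_19(num) − v_19(den) = 0; compare against these criteria.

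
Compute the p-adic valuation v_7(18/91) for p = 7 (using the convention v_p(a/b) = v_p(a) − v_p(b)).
v_7(18/91) = -1

Factor powers of 7 from the numerator and denominator of the reduced fraction: 18 = 7^0 · 18 and 91 = 7^1 · 13. Apply v_p(a/b) = v_p(a) − v_p(b): v_7(18/91) = 0 − 1 = -1.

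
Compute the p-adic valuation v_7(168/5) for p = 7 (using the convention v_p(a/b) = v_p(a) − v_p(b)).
v_7(168/5) = 1

Factor powers of 7 from the numerator and denominator of the reduced fraction: 168 = 7^1 · 24 and 5 = 7^0 · 5. Apply v_p(a/b) = v_p(a) − v_p(b): v_7(168/5) = 1 − 0 = 1.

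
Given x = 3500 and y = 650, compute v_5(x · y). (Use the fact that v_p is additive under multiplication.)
v_5(2275000) = 5

v_p(x) = 3 (factor: 3500 = 5^3 · 28); v_p(y) = 2 (factor: 650 = 5^2 · 26). Additivity: v_p(xy) = v_p(x) + v_p(y) = 3 + 2 = 5. (Direct check: xy = 2275000 = 5^5 · (728).)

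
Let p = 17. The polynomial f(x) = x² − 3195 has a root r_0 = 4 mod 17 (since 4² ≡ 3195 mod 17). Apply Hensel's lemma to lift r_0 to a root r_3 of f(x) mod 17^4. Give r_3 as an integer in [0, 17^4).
r_3 = 52602 (mod 83521)

Hensel's recurrence: r_{i+1} = r_i − f(r_i)·(f′(r_i))^{-1} mod 17^{i+2}, with f′(x) = 2x. Iterate:
  r_0 = 4 (mod 17)
  r_1 = 4 (mod 289)
  r_2 = 3472 (mod 4913)
  r_3 = 52602 (mod 83521)
Final: r_3 = 52602, and one checks f(r_3) ≡ 0 mod 17^4.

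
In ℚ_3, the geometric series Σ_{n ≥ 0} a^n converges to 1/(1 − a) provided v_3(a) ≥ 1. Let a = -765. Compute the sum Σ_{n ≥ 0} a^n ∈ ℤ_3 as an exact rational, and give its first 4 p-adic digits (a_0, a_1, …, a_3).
Σ a^n = 1/(1 − a) = 1/766;  first 4 digits = (1, 0, 2, 1)

v_3(a) = 2 ≥ 1, so the series converges in ℤ_3 to 1/(1 − a) = 1/(1 − (-765)) = 1/766. Expand this rational in ℤ_3: compute digits iteratively via d_i = x_i mod 3, x_{i+1} = (x_i − d_i)/3. The first 4 digits are (1, 0, 2, 1).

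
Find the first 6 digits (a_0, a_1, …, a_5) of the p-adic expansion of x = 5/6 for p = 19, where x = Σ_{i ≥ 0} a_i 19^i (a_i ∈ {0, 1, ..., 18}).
(a_0, …, a_5) = (4, 3, 3, 3, 3, 3)

v_19(5/6) = 0 (numerator and denominator both coprime to 19), so x ∈ ℤ_19^×. Compute digits iteratively via a_i = x_i mod 19, x_{i+1} = (x_i − a_i)/19, with x_0 = x:
  x_0 = 5/6;  a_0 = 4;  x_1 = (x_0 − 4)/19 = -1/6
  x_1 = -1/6;  a_1 = 3;  x_2 = (x_1 − 3)/19 = -1/6
  x_2 = -1/6;  a_2 = 3;  x_3 = (x_2 − 3)/19 = -1/6
  x_3 = -1/6;  a_3 = 3;  x_4 = (x_3 − 3)/19 = -1/6
  x_4 = -1/6;  a_4 = 3;  x_5 = (x_4 − 3)/19 = -1/6
  x_5 = -1/6;  a_5 = 3;  x_6 = (x_5 − 3)/19 = -1/6
Digits: (4, 3, 3, 3, 3, 3).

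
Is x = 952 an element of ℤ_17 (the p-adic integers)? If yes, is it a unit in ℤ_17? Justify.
x ∈ ℤ_17 but not a unit; v_17(x) = 1 > 0

ℤ_17 = {x ∈ ℚ_17 : v_17(x) ≥ 0} and ℤ_17^× = {x ∈ ℤ_17 : v_17(x) = 0}. Here v_17(952) = v_17(num) − v_17(den) = 1; compare against these criteria.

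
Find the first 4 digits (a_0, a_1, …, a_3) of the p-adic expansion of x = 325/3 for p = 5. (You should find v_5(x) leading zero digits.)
(a_0, …, a_3) = (0, 0, 1, 4)

v_5(325/3) = 2, so a_0 = ... = a_1 = 0. Factor out: x = 5^2 · u with u = 13/3 a unit in ℤ_5. Expand u iteratively via a_{v+i} = u_i mod 5, u_{i+1} = (u_i − a_{v+i})/5:
  u_0 = 13/3;  a_2 = 1;  u_1 = (u_0 − 1)/5 = 2/3
  u_1 = 2/3;  a_3 = 4;  u_2 = (u_1 − 4)/5 = -2/3
Digits: (0, 0, 1, 4).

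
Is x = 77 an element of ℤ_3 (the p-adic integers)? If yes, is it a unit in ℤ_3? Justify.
x ∈ ℤ_3^× (unit); v_3(x) = 0

ℤ_3 = {x ∈ ℚ_3 : v_3(x) ≥ 0} and ℤ_3^× = {x ∈ ℤ_3 : v_3(x) = 0}. Here v_3(77) = v_3(num) − v_3(den) = 0; compare against these criteria.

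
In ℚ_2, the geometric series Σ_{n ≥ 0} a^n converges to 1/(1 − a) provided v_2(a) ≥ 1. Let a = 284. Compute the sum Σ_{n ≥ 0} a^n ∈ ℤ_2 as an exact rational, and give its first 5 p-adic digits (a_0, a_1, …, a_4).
Σ a^n = 1/(1 − a) = -1/283;  first 5 digits = (1, 0, 1, 1, 0)

v_2(a) = 2 ≥ 1, so the series converges in ℤ_2 to 1/(1 − a) = 1/(1 − 284) = -1/283. Expand this rational in ℤ_2: compute digits iteratively via d_i = x_i mod 2, x_{i+1} = (x_i − d_i)/2. The first 5 digits are (1, 0, 1, 1, 0).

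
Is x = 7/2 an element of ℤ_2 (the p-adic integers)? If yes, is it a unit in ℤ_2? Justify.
x ∉ ℤ_2 (v_2(x) = -1 < 0)

ℤ_2 = {x ∈ ℚ_2 : v_2(x) ≥ 0} and ℤ_2^× = {x ∈ ℤ_2 : v_2(x) = 0}. Here v_2(7/2) = v_2(num) − v_2(den) = -1; compare against these criteria.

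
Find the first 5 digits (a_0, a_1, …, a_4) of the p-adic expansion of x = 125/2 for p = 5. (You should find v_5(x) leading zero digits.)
(a_0, …, a_4) = (0, 0, 0, 3, 2)

v_5(125/2) = 3, so a_0 = ... = a_2 = 0. Factor out: x = 5^3 · u with u = 1/2 a unit in ℤ_5. Expand u iteratively via a_{v+i} = u_i mod 5, u_{i+1} = (u_i − a_{v+i})/5:
  u_0 = 1/2;  a_3 = 3;  u_1 = (u_0 − 3)/5 = -1/2
  u_1 = -1/2;  a_4 = 2;  u_2 = (u_1 − 2)/5 = -1/2
Digits: (0, 0, 0, 3, 2).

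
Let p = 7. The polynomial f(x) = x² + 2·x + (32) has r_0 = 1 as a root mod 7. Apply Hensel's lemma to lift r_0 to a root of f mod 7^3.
r_2 = 225 (mod 343)

Hensel: r_{i+1} = r_i − f(r_i)·(f′(r_i))^{-1} mod 7^{i+2}, f′(x) = 2x + 2. Iterate:
  r_0 = 1 (mod 7)
  r_1 = 29 (mod 49)
  r_2 = 225 (mod 343)
Final: r = 225 satisfies f(r) ≡ 0 mod 7^3.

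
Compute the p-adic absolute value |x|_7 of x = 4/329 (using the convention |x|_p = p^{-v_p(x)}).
|4/329|_7 = 7

Step 1 — compute v_7(x) by factoring powers of 7 out of the numerator and denominator: v_7(4/329) = -1. Step 2 — apply |x|_p = p^{-v_p(x)} = 7^{1} = 7.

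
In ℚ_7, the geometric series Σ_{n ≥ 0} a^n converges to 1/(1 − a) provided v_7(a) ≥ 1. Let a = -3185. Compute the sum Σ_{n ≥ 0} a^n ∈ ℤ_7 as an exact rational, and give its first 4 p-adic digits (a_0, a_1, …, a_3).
Σ a^n = 1/(1 − a) = 1/3186;  first 4 digits = (1, 0, 5, 4)

v_7(a) = 2 ≥ 1, so the series converges in ℤ_7 to 1/(1 − a) = 1/(1 − (-3185)) = 1/3186. Expand this rational in ℤ_7: compute digits iteratively via d_i = x_i mod 7, x_{i+1} = (x_i − d_i)/7. The first 4 digits are (1, 0, 5, 4).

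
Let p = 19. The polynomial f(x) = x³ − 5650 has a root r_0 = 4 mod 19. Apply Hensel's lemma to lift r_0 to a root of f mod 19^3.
r_2 = 4317 (mod 6859)

Hensel: r_{i+1} = r_i − f(r_i)/f′(r_i) mod 19^{i+2}, where f′(x) = 3x². Iterate:
  r_0 = 4 (mod 19)
  r_1 = 346 (mod 361)
  r_2 = 4317 (mod 6859)
Final: r = 4317 with f(r) ≡ 0 mod 19^3.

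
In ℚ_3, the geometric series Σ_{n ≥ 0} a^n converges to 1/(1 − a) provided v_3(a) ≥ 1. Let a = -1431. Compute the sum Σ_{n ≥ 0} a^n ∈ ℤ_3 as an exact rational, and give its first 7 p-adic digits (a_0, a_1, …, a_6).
Σ a^n = 1/(1 − a) = 1/1432;  first 7 digits = (1, 0, 0, 1, 0, 0, 2)

v_3(a) = 3 ≥ 1, so the series converges in ℤ_3 to 1/(1 − a) = 1/(1 − (-1431)) = 1/1432. Expand this rational in ℤ_3: compute digits iteratively via d_i = x_i mod 3, x_{i+1} = (x_i − d_i)/3. The first 7 digits are (1, 0, 0, 1, 0, 0, 2).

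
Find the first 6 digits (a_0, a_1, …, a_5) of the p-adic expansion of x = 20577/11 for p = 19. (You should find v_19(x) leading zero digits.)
(a_0, …, a_5) = (0, 0, 0, 2, 12, 8)

v_19(20577/11) = 3, so a_0 = ... = a_2 = 0. Factor out: x = 19^3 · u with u = 3/11 a unit in ℤ_19. Expand u iteratively via a_{v+i} = u_i mod 19, u_{i+1} = (u_i − a_{v+i})/19:
  u_0 = 3/11;  a_3 = 2;  u_1 = (u_0 − 2)/19 = -1/11
  u_1 = -1/11;  a_4 = 12;  u_2 = (u_1 − 12)/19 = -7/11
  u_2 = -7/11;  a_5 = 8;  u_3 = (u_2 − 8)/19 = -5/11
Digits: (0, 0, 0, 2, 12, 8).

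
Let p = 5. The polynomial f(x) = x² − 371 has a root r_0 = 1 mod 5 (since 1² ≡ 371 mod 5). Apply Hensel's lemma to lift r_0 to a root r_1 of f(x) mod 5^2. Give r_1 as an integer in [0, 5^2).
r_1 = 11 (mod 25)

Hensel's recurrence: r_{i+1} = r_i − f(r_i)·(f′(r_i))^{-1} mod 5^{i+2}, with f′(x) = 2x. Iterate:
  r_0 = 1 (mod 5)
  r_1 = 11 (mod 25)
Final: r_1 = 11, and one checks f(r_1) ≡ 0 mod 5^2.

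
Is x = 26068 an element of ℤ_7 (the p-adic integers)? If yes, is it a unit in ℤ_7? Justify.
x ∈ ℤ_7 but not a unit; v_7(x) = 3 > 0

ℤ_7 = {x ∈ ℚ_7 : v_7(x) ≥ 0} and ℤ_7^× = {x ∈ ℤ_7 : v_7(x) = 0}. Here v_7(26068) = v_7(num) − v_7(den) = 3; compare against these criteria.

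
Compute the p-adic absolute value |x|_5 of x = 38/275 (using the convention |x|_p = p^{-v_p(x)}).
|38/275|_5 = 25

Step 1 — compute v_5(x) by factoring powers of 5 out of the numerator and denominator: v_5(38/275) = -2. Step 2 — apply |x|_p = p^{-v_p(x)} = 5^{2} = 25.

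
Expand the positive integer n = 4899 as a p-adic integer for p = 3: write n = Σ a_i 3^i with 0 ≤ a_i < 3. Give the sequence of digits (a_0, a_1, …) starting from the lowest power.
(a_0, a_1, …) = (0, 1, 1, 1, 0, 2, 0, 2)

Repeated division by 3 gives the digits low-to-high: 4899 = 1·3^1 + 1·3^2 + 1·3^3 + 2·3^5 + 2·3^7. Digit sequence: (0, 1, 1, 1, 0, 2, 0, 2).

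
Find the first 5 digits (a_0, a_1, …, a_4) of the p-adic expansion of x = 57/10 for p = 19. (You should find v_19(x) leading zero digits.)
(a_0, …, a_4) = (0, 6, 13, 5, 13)

v_19(57/10) = 1, so a_0 = ... = a_0 = 0. Factor out: x = 19^1 · u with u = 3/10 a unit in ℤ_19. Expand u iteratively via a_{v+i} = u_i mod 19, u_{i+1} = (u_i − a_{v+i})/19:
  u_0 = 3/10;  a_1 = 6;  u_1 = (u_0 − 6)/19 = -3/10
  u_1 = -3/10;  a_2 = 13;  u_2 = (u_1 − 13)/19 = -7/10
  u_2 = -7/10;  a_3 = 5;  u_3 = (u_2 − 5)/19 = -3/10
  u_3 = -3/10;  a_4 = 13;  u_4 = (u_3 − 13)/19 = -7/10
Digits: (0, 6, 13, 5, 13).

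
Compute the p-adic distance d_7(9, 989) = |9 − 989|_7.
d_7(9, 989) = 1/49

Step 1 — x − y = 9 − 989 = -980. Step 2 — v_7(-980) = 2 (factor: -980 = −(7^2 · 20); the sign does not affect v_p). Step 3 — |x − y|_7 = 7^{-2} = 1/49.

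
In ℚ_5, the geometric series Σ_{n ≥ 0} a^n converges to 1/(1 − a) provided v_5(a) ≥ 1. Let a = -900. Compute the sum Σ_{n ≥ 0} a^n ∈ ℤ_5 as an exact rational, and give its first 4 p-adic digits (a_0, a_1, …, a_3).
Σ a^n = 1/(1 − a) = 1/901;  first 4 digits = (1, 0, 4, 2)

v_5(a) = 2 ≥ 1, so the series converges in ℤ_5 to 1/(1 − a) = 1/(1 − (-900)) = 1/901. Expand this rational in ℤ_5: compute digits iteratively via d_i = x_i mod 5, x_{i+1} = (x_i − d_i)/5. The first 4 digits are (1, 0, 4, 2).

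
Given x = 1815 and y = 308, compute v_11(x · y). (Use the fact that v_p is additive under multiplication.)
v_11(559020) = 3

v_p(x) = 2 (factor: 1815 = 11^2 · 15); v_p(y) = 1 (factor: 308 = 11^1 · 28). Additivity: v_p(xy) = v_p(x) + v_p(y) = 2 + 1 = 3. (Direct check: xy = 559020 = 11^3 · (420).)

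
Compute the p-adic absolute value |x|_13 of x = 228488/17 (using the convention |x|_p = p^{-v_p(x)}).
|228488/17|_13 = 1/28561

Step 1 — compute v_13(x) by factoring powers of 13 out of the numerator and denominator: v_13(228488/17) = 4. Step 2 — apply |x|_p = p^{-v_p(x)} = 13^{-4} = 1/28561.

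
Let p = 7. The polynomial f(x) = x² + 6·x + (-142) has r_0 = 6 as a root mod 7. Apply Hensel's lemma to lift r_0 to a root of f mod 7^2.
r_1 = 48 (mod 49)

Hensel: r_{i+1} = r_i − f(r_i)·(f′(r_i))^{-1} mod 7^{i+2}, f′(x) = 2x + 6. Iterate:
  r_0 = 6 (mod 7)
  r_1 = 48 (mod 49)
Final: r = 48 satisfies f(r) ≡ 0 mod 7^2.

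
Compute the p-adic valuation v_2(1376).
v_2(1376) = 5

v_2(n) is the largest exponent k such that 2^k divides n. Factor out: 1376 = 2^5 · 43. (Sign doesn't affect v_p.) So v_2(1376) = 5.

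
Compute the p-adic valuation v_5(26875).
v_5(26875) = 4

v_5(n) is the largest exponent k such that 5^k divides n. Factor out: 26875 = 5^4 · 43. (Sign doesn't affect v_p.) So v_5(26875) = 4.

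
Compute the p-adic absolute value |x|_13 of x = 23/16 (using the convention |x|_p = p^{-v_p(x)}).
|23/16|_13 = 1

Step 1 — compute v_13(x) by factoring powers of 13 out of the numerator and denominator: v_13(23/16) = 0. Step 2 — apply |x|_p = p^{-v_p(x)} = 13^{0} = 1.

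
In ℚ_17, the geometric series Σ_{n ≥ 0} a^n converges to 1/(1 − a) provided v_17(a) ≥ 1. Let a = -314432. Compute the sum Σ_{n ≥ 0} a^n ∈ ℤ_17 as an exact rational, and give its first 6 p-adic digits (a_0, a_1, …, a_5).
Σ a^n = 1/(1 − a) = 1/314433;  first 6 digits = (1, 0, 0, 4, 13, 16)

v_17(a) = 3 ≥ 1, so the series converges in ℤ_17 to 1/(1 − a) = 1/(1 − (-314432)) = 1/314433. Expand this rational in ℤ_17: compute digits iteratively via d_i = x_i mod 17, x_{i+1} = (x_i − d_i)/17. The first 6 digits are (1, 0, 0, 4, 13, 16).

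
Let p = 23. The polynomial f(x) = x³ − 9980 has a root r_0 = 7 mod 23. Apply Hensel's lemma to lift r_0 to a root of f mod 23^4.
r_3 = 91478 (mod 279841)

Hensel: r_{i+1} = r_i − f(r_i)/f′(r_i) mod 23^{i+2}, where f′(x) = 3x². Iterate:
  r_0 = 7 (mod 23)
  r_1 = 490 (mod 529)
  r_2 = 6309 (mod 12167)
  r_3 = 91478 (mod 279841)
Final: r = 91478 with f(r) ≡ 0 mod 23^4.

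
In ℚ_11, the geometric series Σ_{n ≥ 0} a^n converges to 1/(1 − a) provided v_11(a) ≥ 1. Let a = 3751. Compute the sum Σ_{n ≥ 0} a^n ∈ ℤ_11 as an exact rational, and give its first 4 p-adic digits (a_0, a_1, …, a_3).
Σ a^n = 1/(1 − a) = -1/3750;  first 4 digits = (1, 0, 9, 2)

v_11(a) = 2 ≥ 1, so the series converges in ℤ_11 to 1/(1 − a) = 1/(1 − 3751) = -1/3750. Expand this rational in ℤ_11: compute digits iteratively via d_i = x_i mod 11, x_{i+1} = (x_i − d_i)/11. The first 4 digits are (1, 0, 9, 2).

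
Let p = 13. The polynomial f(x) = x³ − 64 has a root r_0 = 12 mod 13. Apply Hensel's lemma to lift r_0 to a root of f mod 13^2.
r_1 = 77 (mod 169)

Hensel: r_{i+1} = r_i − f(r_i)/f′(r_i) mod 13^{i+2}, where f′(x) = 3x². Iterate:
  r_0 = 12 (mod 13)
  r_1 = 77 (mod 169)
Final: r = 77 with f(r) ≡ 0 mod 13^2.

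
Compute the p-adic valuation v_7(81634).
v_7(81634) = 4

v_7(n) is the largest exponent k such that 7^k divides n. Factor out: 81634 = 7^4 · 34. (Sign doesn't affect v_p.) So v_7(81634) = 4.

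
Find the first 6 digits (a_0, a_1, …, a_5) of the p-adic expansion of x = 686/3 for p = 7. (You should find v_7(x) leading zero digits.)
(a_0, …, a_5) = (0, 0, 0, 3, 2, 2)

v_7(686/3) = 3, so a_0 = ... = a_2 = 0. Factor out: x = 7^3 · u with u = 2/3 a unit in ℤ_7. Expand u iteratively via a_{v+i} = u_i mod 7, u_{i+1} = (u_i − a_{v+i})/7:
  u_0 = 2/3;  a_3 = 3;  u_1 = (u_0 − 3)/7 = -1/3
  u_1 = -1/3;  a_4 = 2;  u_2 = (u_1 − 2)/7 = -1/3
  u_2 = -1/3;  a_5 = 2;  u_3 = (u_2 − 2)/7 = -1/3
Digits: (0, 0, 0, 3, 2, 2).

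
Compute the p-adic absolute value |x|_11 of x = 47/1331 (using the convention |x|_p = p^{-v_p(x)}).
|47/1331|_11 = 1331

Step 1 — compute v_11(x) by factoring powers of 11 out of the numerator and denominator: v_11(47/1331) = -3. Step 2 — apply |x|_p = p^{-v_p(x)} = 11^{3} = 1331.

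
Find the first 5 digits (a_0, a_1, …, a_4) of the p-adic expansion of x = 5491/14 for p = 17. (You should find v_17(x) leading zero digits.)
(a_0, …, a_4) = (0, 0, 5, 1, 6)

v_17(5491/14) = 2, so a_0 = ... = a_1 = 0. Factor out: x = 17^2 · u with u = 19/14 a unit in ℤ_17. Expand u iteratively via a_{v+i} = u_i mod 17, u_{i+1} = (u_i − a_{v+i})/17:
  u_0 = 19/14;  a_2 = 5;  u_1 = (u_0 − 5)/17 = -3/14
  u_1 = -3/14;  a_3 = 1;  u_2 = (u_1 − 1)/17 = -1/14
  u_2 = -1/14;  a_4 = 6;  u_3 = (u_2 − 6)/17 = -5/14
Digits: (0, 0, 5, 1, 6).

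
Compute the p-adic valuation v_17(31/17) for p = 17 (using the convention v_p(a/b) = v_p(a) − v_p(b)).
v_17(31/17) = -1

Factor powers of 17 from the numerator and denominator of the reduced fraction: 31 = 17^0 · 31 and 17 = 17^1 · 1. Apply v_p(a/b) = v_p(a) − v_p(b): v_17(31/17) = 0 − 1 = -1.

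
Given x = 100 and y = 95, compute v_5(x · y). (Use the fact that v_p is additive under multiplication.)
v_5(9500) = 3

v_p(x) = 2 (factor: 100 = 5^2 · 4); v_p(y) = 1 (factor: 95 = 5^1 · 19). Additivity: v_p(xy) = v_p(x) + v_p(y) = 2 + 1 = 3. (Direct check: xy = 9500 = 5^3 · (76).)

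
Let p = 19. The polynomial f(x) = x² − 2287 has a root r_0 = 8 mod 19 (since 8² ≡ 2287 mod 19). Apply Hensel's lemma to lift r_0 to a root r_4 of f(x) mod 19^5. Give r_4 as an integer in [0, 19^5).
r_4 = 698885 (mod 2476099)

Hensel's recurrence: r_{i+1} = r_i − f(r_i)·(f′(r_i))^{-1} mod 19^{i+2}, with f′(x) = 2x. Iterate:
  r_0 = 8 (mod 19)
  r_1 = 350 (mod 361)
  r_2 = 6126 (mod 6859)
  r_3 = 47280 (mod 130321)
  r_4 = 698885 (mod 2476099)
Final: r_4 = 698885, and one checks f(r_4) ≡ 0 mod 19^5.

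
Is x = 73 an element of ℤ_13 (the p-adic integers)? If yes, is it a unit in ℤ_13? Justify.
x ∈ ℤ_13^× (unit); v_13(x) = 0

ℤ_13 = {x ∈ ℚ_13 : v_13(x) ≥ 0} and ℤ_13^× = {x ∈ ℤ_13 : v_13(x) = 0}. Here v_13(73) = v_13(num) − v_13(den) = 0; compare against these criteria.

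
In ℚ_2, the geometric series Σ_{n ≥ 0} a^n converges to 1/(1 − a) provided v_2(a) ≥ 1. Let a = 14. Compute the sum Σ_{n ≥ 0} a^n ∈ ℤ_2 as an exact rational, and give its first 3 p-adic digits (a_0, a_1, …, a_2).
Σ a^n = 1/(1 − a) = -1/13;  first 3 digits = (1, 1, 0)

v_2(a) = 1 ≥ 1, so the series converges in ℤ_2 to 1/(1 − a) = 1/(1 − 14) = -1/13. Expand this rational in ℤ_2: compute digits iteratively via d_i = x_i mod 2, x_{i+1} = (x_i − d_i)/2. The first 3 digits are (1, 1, 0).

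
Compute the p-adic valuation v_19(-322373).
v_19(-322373) = 3

v_19(n) is the largest exponent k such that 19^k divides n. Factor out: -322373 = -19^3 · 47. (Sign doesn't affect v_p.) So v_19(-322373) = 3.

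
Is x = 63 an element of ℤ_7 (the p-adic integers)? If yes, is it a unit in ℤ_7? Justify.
x ∈ ℤ_7 but not a unit; v_7(x) = 1 > 0

ℤ_7 = {x ∈ ℚ_7 : v_7(x) ≥ 0} and ℤ_7^× = {x ∈ ℤ_7 : v_7(x) = 0}. Here v_7(63) = v_7(num) − v_7(den) = 1; compare against these criteria.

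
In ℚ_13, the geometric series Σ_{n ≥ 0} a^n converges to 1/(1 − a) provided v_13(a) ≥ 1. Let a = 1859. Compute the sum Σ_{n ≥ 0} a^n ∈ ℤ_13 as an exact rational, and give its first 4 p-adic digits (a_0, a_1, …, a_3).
Σ a^n = 1/(1 − a) = -1/1858;  first 4 digits = (1, 0, 11, 0)

v_13(a) = 2 ≥ 1, so the series converges in ℤ_13 to 1/(1 − a) = 1/(1 − 1859) = -1/1858. Expand this rational in ℤ_13: compute digits iteratively via d_i = x_i mod 13, x_{i+1} = (x_i − d_i)/13. The first 4 digits are (1, 0, 11, 0).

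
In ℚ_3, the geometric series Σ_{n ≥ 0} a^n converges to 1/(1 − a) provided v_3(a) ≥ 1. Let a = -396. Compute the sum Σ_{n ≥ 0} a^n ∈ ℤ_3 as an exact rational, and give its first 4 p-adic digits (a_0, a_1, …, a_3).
Σ a^n = 1/(1 − a) = 1/397;  first 4 digits = (1, 0, 1, 0)

v_3(a) = 2 ≥ 1, so the series converges in ℤ_3 to 1/(1 − a) = 1/(1 − (-396)) = 1/397. Expand this rational in ℤ_3: compute digits iteratively via d_i = x_i mod 3, x_{i+1} = (x_i − d_i)/3. The first 4 digits are (1, 0, 1, 0).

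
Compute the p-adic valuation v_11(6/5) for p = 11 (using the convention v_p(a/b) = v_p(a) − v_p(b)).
v_11(6/5) = 0

Factor powers of 11 from the numerator and denominator of the reduced fraction: 6 = 11^0 · 6 and 5 = 11^0 · 5. Apply v_p(a/b) = v_p(a) − v_p(b): v_11(6/5) = 0 − 0 = 0.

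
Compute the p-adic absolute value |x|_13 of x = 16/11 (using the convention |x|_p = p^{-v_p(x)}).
|16/11|_13 = 1

Step 1 — compute v_13(x) by factoring powers of 13 out of the numerator and denominator: v_13(16/11) = 0. Step 2 — apply |x|_p = p^{-v_p(x)} = 13^{0} = 1.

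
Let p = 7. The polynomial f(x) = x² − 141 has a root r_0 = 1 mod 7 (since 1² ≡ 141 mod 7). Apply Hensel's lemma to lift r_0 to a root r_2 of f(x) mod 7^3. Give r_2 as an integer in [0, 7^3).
r_2 = 22 (mod 343)

Hensel's recurrence: r_{i+1} = r_i − f(r_i)·(f′(r_i))^{-1} mod 7^{i+2}, with f′(x) = 2x. Iterate:
  r_0 = 1 (mod 7)
  r_1 = 22 (mod 49)
  r_2 = 22 (mod 343)
Final: r_2 = 22, and one checks f(r_2) ≡ 0 mod 7^3.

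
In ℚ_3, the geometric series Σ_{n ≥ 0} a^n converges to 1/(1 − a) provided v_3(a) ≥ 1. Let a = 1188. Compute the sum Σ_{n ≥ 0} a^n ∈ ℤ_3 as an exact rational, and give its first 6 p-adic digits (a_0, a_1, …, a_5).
Σ a^n = 1/(1 − a) = -1/1187;  first 6 digits = (1, 0, 0, 2, 2, 1)

v_3(a) = 3 ≥ 1, so the series converges in ℤ_3 to 1/(1 − a) = 1/(1 − 1188) = -1/1187. Expand this rational in ℤ_3: compute digits iteratively via d_i = x_i mod 3, x_{i+1} = (x_i − d_i)/3. The first 6 digits are (1, 0, 0, 2, 2, 1).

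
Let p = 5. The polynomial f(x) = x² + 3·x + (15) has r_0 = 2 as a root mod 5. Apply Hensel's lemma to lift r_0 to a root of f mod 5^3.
r_2 = 52 (mod 125)

Hensel: r_{i+1} = r_i − f(r_i)·(f′(r_i))^{-1} mod 5^{i+2}, f′(x) = 2x + 3. Iterate:
  r_0 = 2 (mod 5)
  r_1 = 2 (mod 25)
  r_2 = 52 (mod 125)
Final: r = 52 satisfies f(r) ≡ 0 mod 5^3.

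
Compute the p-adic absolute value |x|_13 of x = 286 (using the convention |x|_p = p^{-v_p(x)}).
|286|_13 = 1/13

Step 1 — compute v_13(x) by factoring powers of 13 out of the numerator and denominator: v_13(286) = 1. Step 2 — apply |x|_p = p^{-v_p(x)} = 13^{-1} = 1/13.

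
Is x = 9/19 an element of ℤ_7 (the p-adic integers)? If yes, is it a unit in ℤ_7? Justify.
x ∈ ℤ_7^× (unit); v_7(x) = 0

ℤ_7 = {x ∈ ℚ_7 : v_7(x) ≥ 0} and ℤ_7^× = {x ∈ ℤ_7 : v_7(x) = 0}. Here v_7(9/19) = v_7(num) − v_7(den) = 0; compare against these criteria.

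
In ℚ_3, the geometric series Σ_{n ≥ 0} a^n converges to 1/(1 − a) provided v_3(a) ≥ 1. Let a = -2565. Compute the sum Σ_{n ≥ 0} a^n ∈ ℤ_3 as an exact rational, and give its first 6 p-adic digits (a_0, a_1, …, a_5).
Σ a^n = 1/(1 − a) = 1/2566;  first 6 digits = (1, 0, 0, 1, 1, 1)

v_3(a) = 3 ≥ 1, so the series converges in ℤ_3 to 1/(1 − a) = 1/(1 − (-2565)) = 1/2566. Expand this rational in ℤ_3: compute digits iteratively via d_i = x_i mod 3, x_{i+1} = (x_i − d_i)/3. The first 6 digits are (1, 0, 0, 1, 1, 1).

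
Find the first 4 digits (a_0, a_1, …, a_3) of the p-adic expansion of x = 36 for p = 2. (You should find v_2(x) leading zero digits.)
(a_0, …, a_3) = (0, 0, 1, 0)

v_2(36) = 2, so a_0 = ... = a_1 = 0. Factor out: x = 2^2 · u with u = 9 a unit in ℤ_2. Expand u iteratively via a_{v+i} = u_i mod 2, u_{i+1} = (u_i − a_{v+i})/2:
  u_0 = 9;  a_2 = 1;  u_1 = (u_0 − 1)/2 = 4
  u_1 = 4;  a_3 = 0;  u_2 = (u_1 − 0)/2 = 2
Digits: (0, 0, 1, 0).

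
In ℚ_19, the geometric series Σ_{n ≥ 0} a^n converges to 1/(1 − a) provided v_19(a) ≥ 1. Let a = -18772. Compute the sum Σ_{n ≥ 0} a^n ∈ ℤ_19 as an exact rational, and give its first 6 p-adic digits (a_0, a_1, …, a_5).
Σ a^n = 1/(1 − a) = 1/18773;  first 6 digits = (1, 0, 5, 16, 5, 9)

v_19(a) = 2 ≥ 1, so the series converges in ℤ_19 to 1/(1 − a) = 1/(1 − (-18772)) = 1/18773. Expand this rational in ℤ_19: compute digits iteratively via d_i = x_i mod 19, x_{i+1} = (x_i − d_i)/19. The first 6 digits are (1, 0, 5, 16, 5, 9).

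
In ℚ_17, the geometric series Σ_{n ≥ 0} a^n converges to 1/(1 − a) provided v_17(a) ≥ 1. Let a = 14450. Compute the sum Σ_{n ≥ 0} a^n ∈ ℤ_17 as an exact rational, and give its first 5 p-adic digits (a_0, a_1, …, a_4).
Σ a^n = 1/(1 − a) = -1/14449;  first 5 digits = (1, 0, 16, 2, 1)

v_17(a) = 2 ≥ 1, so the series converges in ℤ_17 to 1/(1 − a) = 1/(1 − 14450) = -1/14449. Expand this rational in ℤ_17: compute digits iteratively via d_i = x_i mod 17, x_{i+1} = (x_i − d_i)/17. The first 5 digits are (1, 0, 16, 2, 1).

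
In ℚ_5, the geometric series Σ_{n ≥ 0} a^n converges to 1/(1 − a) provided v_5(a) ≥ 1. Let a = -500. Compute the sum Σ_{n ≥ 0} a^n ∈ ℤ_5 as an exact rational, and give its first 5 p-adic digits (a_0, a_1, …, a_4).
Σ a^n = 1/(1 − a) = 1/501;  first 5 digits = (1, 0, 0, 1, 4)

v_5(a) = 3 ≥ 1, so the series converges in ℤ_5 to 1/(1 − a) = 1/(1 − (-500)) = 1/501. Expand this rational in ℤ_5: compute digits iteratively via d_i = x_i mod 5, x_{i+1} = (x_i − d_i)/5. The first 5 digits are (1, 0, 0, 1, 4).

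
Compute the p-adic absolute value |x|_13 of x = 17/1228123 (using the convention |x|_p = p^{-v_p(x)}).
|17/1228123|_13 = 28561

Step 1 — compute v_13(x) by factoring powers of 13 out of the numerator and denominator: v_13(17/1228123) = -4. Step 2 — apply |x|_p = p^{-v_p(x)} = 13^{4} = 28561.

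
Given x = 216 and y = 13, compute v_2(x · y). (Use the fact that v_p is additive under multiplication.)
v_2(2808) = 3

v_p(x) = 3 (factor: 216 = 2^3 · 27); v_p(y) = 0 (factor: 13 = 2^0 · 13). Additivity: v_p(xy) = v_p(x) + v_p(y) = 3 + 0 = 3. (Direct check: xy = 2808 = 2^3 · (351).)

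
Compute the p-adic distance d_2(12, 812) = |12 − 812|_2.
d_2(12, 812) = 1/32

Step 1 — x − y = 12 − 812 = -800. Step 2 — v_2(-800) = 5 (factor: -800 = −(2^5 · 25); the sign does not affect v_p). Step 3 — |x − y|_2 = 2^{-5} = 1/32.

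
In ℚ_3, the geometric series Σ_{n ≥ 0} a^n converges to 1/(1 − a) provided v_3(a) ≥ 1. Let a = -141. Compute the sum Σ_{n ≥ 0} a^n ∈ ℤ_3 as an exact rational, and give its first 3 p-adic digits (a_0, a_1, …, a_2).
Σ a^n = 1/(1 − a) = 1/142;  first 3 digits = (1, 1, 0)

v_3(a) = 1 ≥ 1, so the series converges in ℤ_3 to 1/(1 − a) = 1/(1 − (-141)) = 1/142. Expand this rational in ℤ_3: compute digits iteratively via d_i = x_i mod 3, x_{i+1} = (x_i − d_i)/3. The first 3 digits are (1, 1, 0).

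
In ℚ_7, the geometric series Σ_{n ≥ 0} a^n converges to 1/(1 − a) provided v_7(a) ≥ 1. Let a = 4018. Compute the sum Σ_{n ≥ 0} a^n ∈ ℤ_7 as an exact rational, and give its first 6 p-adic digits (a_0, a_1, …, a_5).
Σ a^n = 1/(1 − a) = -1/4017;  first 6 digits = (1, 0, 5, 4, 5, 1)

v_7(a) = 2 ≥ 1, so the series converges in ℤ_7 to 1/(1 − a) = 1/(1 − 4018) = -1/4017. Expand this rational in ℤ_7: compute digits iteratively via d_i = x_i mod 7, x_{i+1} = (x_i − d_i)/7. The first 6 digits are (1, 0, 5, 4, 5, 1).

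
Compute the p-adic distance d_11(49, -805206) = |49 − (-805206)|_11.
d_11(49, -805206) = 1/161051

Step 1 — x − y = 49 − (-805206) = 805255. Step 2 — v_11(805255) = 5 (factor: 805255 = (11^5 · 5); the sign does not affect v_p). Step 3 — |x − y|_11 = 11^{-5} = 1/161051.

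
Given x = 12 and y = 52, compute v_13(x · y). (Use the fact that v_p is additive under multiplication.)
v_13(624) = 1

v_p(x) = 0 (factor: 12 = 13^0 · 12); v_p(y) = 1 (factor: 52 = 13^1 · 4). Additivity: v_p(xy) = v_p(x) + v_p(y) = 0 + 1 = 1. (Direct check: xy = 624 = 13^1 · (48).)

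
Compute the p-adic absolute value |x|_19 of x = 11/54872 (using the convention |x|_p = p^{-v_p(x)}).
|11/54872|_19 = 6859

Step 1 — compute v_19(x) by factoring powers of 19 out of the numerator and denominator: v_19(11/54872) = -3. Step 2 — apply |x|_p = p^{-v_p(x)} = 19^{3} = 6859.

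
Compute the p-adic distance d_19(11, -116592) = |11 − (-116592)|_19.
d_19(11, -116592) = 1/6859

Step 1 — x − y = 11 − (-116592) = 116603. Step 2 — v_19(116603) = 3 (factor: 116603 = (19^3 · 17); the sign does not affect v_p). Step 3 — |x − y|_19 = 19^{-3} = 1/6859.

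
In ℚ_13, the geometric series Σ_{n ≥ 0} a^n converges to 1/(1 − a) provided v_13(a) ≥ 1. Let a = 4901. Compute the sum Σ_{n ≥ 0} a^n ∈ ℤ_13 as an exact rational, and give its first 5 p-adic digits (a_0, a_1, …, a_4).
Σ a^n = 1/(1 − a) = -1/4900;  first 5 digits = (1, 0, 3, 2, 9)

v_13(a) = 2 ≥ 1, so the series converges in ℤ_13 to 1/(1 − a) = 1/(1 − 4901) = -1/4900. Expand this rational in ℤ_13: compute digits iteratively via d_i = x_i mod 13, x_{i+1} = (x_i − d_i)/13. The first 5 digits are (1, 0, 3, 2, 9).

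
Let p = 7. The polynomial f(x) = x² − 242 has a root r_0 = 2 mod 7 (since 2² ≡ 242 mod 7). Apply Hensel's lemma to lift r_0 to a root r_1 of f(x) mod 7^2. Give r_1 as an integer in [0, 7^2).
r_1 = 37 (mod 49)

Hensel's recurrence: r_{i+1} = r_i − f(r_i)·(f′(r_i))^{-1} mod 7^{i+2}, with f′(x) = 2x. Iterate:
  r_0 = 2 (mod 7)
  r_1 = 37 (mod 49)
Final: r_1 = 37, and one checks f(r_1) ≡ 0 mod 7^2.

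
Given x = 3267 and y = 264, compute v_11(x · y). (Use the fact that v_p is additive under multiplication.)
v_11(862488) = 3

v_p(x) = 2 (factor: 3267 = 11^2 · 27); v_p(y) = 1 (factor: 264 = 11^1 · 24). Additivity: v_p(xy) = v_p(x) + v_p(y) = 2 + 1 = 3. (Direct check: xy = 862488 = 11^3 · (648).)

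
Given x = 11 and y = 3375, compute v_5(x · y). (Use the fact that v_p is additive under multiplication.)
v_5(37125) = 3

v_p(x) = 0 (factor: 11 = 5^0 · 11); v_p(y) = 3 (factor: 3375 = 5^3 · 27). Additivity: v_p(xy) = v_p(x) + v_p(y) = 0 + 3 = 3. (Direct check: xy = 37125 = 5^3 · (297).)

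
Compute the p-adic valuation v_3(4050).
v_3(4050) = 4

v_3(n) is the largest exponent k such that 3^k divides n. Factor out: 4050 = 3^4 · 50. (Sign doesn't affect v_p.) So v_3(4050) = 4.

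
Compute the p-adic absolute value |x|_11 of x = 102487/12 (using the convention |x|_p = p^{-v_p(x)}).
|102487/12|_11 = 1/14641

Step 1 — compute v_11(x) by factoring powers of 11 out of the numerator and denominator: v_11(102487/12) = 4. Step 2 — apply |x|_p = p^{-v_p(x)} = 11^{-4} = 1/14641.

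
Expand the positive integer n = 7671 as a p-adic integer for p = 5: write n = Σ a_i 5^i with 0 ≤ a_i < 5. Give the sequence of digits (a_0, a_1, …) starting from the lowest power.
(a_0, a_1, …) = (1, 4, 1, 1, 2, 2)

Repeated division by 5 gives the digits low-to-high: 7671 = 1 + 4·5^1 + 1·5^2 + 1·5^3 + 2·5^4 + 2·5^5. Digit sequence: (1, 4, 1, 1, 2, 2).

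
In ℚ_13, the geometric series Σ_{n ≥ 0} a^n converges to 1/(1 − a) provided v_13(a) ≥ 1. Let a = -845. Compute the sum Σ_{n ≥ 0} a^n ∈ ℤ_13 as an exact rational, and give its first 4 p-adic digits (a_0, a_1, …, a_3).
Σ a^n = 1/(1 − a) = 1/846;  first 4 digits = (1, 0, 8, 12)

v_13(a) = 2 ≥ 1, so the series converges in ℤ_13 to 1/(1 − a) = 1/(1 − (-845)) = 1/846. Expand this rational in ℤ_13: compute digits iteratively via d_i = x_i mod 13, x_{i+1} = (x_i − d_i)/13. The first 4 digits are (1, 0, 8, 12).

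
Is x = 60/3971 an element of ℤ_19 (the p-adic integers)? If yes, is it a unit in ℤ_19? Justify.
x ∉ ℤ_19 (v_19(x) = -2 < 0)

ℤ_19 = {x ∈ ℚ_19 : v_19(x) ≥ 0} and ℤ_19^× = {x ∈ ℤ_19 : v_19(x) = 0}. Here v_19(60/3971) = v_19(num) − v_19(den) = -2; compare against these criteria.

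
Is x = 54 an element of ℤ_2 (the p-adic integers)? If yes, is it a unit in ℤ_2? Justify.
x ∈ ℤ_2 but not a unit; v_2(x) = 1 > 0

ℤ_2 = {x ∈ ℚ_2 : v_2(x) ≥ 0} and ℤ_2^× = {x ∈ ℤ_2 : v_2(x) = 0}. Here v_2(54) = v_2(num) − v_2(den) = 1; compare against these criteria.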